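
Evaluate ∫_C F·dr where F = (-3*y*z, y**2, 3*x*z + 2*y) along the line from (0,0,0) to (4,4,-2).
184/3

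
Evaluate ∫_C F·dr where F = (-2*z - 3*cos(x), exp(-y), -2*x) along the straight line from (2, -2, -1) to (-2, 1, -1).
-8 - exp(-1) + 6*sin(2) + exp(2)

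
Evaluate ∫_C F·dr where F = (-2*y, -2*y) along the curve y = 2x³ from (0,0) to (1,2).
-5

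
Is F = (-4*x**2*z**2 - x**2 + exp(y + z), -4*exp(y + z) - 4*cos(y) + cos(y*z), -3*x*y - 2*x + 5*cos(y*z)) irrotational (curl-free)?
No, ∇×F = (-3*x + y*sin(y*z) - 5*z*sin(y*z) + 4*exp(y + z), -8*x**2*z + 3*y + exp(y + z) + 2, -exp(y + z))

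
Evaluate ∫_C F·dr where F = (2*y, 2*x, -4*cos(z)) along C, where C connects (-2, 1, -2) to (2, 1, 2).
8 - 8*sin(2)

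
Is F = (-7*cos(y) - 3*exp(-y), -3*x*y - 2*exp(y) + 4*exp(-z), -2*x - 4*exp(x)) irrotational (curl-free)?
No, ∇×F = (4*exp(-z), 4*exp(x) + 2, -3*y - 7*sin(y) - 3*exp(-y))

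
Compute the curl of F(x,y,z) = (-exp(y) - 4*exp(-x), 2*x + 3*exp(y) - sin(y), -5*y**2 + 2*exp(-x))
(-10*y, 2*exp(-x), exp(y) + 2)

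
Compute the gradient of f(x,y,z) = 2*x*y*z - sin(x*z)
(z*(2*y - cos(x*z)), 2*x*z, x*(2*y - cos(x*z)))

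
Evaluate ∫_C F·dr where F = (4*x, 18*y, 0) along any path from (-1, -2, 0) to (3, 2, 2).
16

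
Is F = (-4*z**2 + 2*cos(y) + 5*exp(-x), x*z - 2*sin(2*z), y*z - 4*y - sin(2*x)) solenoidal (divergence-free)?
No, ∇·F = y - 5*exp(-x)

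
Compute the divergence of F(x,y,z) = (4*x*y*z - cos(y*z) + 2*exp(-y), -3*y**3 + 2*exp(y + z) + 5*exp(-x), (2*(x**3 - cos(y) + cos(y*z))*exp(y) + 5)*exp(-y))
-9*y**2 + 4*y*z - 2*y*sin(y*z) + 2*exp(y + z)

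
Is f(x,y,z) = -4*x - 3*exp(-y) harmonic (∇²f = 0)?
No, ∇²f = -3*exp(-y)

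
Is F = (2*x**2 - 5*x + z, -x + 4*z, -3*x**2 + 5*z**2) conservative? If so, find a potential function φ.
No, ∇×F = (-4, 6*x + 1, -1) ≠ 0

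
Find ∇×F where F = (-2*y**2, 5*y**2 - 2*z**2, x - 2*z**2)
(4*z, -1, 4*y)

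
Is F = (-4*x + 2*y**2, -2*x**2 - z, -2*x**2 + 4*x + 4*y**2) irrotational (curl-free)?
No, ∇×F = (8*y + 1, 4*x - 4, -4*x - 4*y)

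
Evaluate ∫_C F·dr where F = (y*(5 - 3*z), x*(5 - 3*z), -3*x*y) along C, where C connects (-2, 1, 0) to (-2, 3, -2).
-56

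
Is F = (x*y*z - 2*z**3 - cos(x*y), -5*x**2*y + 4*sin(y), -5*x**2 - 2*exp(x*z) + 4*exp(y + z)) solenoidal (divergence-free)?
No, ∇·F = -5*x**2 - 2*x*exp(x*z) + y*z + y*sin(x*y) + 4*exp(y + z) + 4*cos(y)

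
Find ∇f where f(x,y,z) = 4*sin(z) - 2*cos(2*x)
(4*sin(2*x), 0, 4*cos(z))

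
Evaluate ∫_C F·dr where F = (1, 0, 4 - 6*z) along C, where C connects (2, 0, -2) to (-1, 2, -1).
10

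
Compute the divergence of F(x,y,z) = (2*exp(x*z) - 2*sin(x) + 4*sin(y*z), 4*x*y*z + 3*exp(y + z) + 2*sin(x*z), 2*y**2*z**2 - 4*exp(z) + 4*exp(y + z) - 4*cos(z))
4*x*z + 4*y**2*z + 2*z*exp(x*z) - 4*exp(z) + 7*exp(y + z) + 4*sin(z) - 2*cos(x)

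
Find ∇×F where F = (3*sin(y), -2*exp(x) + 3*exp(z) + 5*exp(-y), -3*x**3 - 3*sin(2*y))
(-3*exp(z) - 6*cos(2*y), 9*x**2, -2*exp(x) - 3*cos(y))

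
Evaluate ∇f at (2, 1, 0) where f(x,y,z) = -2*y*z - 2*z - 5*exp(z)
(0, 0, -9)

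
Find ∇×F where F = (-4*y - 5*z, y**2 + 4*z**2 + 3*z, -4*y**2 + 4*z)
(-8*y - 8*z - 3, -5, 4)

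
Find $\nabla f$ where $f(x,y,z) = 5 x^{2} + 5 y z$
(10*x, 5*z, 5*y)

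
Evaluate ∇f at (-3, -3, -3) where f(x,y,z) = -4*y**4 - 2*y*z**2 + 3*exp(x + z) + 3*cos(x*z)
(3*exp(-6) + 9*sin(9), 414, -36 + 3*exp(-6) + 9*sin(9))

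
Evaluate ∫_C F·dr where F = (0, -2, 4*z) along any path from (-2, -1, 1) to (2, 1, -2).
2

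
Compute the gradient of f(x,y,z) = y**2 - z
(0, 2*y, -1)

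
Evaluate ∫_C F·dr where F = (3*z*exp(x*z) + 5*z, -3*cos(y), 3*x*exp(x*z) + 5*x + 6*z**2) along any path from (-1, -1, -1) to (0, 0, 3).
-3*E - 3*sin(1) + 54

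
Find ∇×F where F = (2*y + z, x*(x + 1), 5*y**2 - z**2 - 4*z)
(10*y, 1, 2*x - 1)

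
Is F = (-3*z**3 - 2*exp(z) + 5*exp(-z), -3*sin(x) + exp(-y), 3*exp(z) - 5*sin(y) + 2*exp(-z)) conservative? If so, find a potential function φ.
No, ∇×F = (-5*cos(y), -9*z**2 + 3*sinh(z) - 7*cosh(z), -3*cos(x)) ≠ 0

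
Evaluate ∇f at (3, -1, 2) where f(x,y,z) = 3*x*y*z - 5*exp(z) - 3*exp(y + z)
(-6, 18 - 3*E, -5*exp(2) - 9 - 3*E)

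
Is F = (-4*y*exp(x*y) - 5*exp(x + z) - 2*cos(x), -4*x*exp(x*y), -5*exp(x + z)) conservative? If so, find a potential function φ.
Yes, F is conservative. φ = -4*exp(x*y) - 5*exp(x + z) - 2*sin(x)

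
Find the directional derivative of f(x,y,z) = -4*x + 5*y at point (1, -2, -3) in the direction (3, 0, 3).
-2*sqrt(2)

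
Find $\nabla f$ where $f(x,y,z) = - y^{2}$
(0, -2*y, 0)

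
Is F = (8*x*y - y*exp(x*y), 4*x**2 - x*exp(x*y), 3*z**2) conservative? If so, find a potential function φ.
Yes, F is conservative. φ = 4*x**2*y + z**3 - exp(x*y)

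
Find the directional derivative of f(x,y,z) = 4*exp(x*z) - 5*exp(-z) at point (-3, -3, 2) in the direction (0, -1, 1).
sqrt(2)*(-12 + 5*exp(4))*exp(-6)/2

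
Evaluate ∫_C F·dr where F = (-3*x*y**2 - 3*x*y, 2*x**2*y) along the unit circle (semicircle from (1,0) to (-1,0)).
0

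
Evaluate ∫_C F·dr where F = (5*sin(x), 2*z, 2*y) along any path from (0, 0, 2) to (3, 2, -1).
1 - 5*cos(3)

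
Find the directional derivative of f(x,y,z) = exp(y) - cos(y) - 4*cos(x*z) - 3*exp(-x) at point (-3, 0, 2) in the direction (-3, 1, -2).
sqrt(14)*(1 - 9*exp(3))/14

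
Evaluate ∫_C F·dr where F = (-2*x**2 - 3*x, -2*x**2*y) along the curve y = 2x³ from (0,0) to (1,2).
-31/6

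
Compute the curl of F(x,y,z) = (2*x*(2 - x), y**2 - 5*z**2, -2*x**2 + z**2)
(10*z, 4*x, 0)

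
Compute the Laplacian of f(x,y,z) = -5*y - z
0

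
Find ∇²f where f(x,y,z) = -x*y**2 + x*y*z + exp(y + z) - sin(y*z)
-2*x + y**2*sin(y*z) + z**2*sin(y*z) + 2*exp(y + z)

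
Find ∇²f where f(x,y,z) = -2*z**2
-4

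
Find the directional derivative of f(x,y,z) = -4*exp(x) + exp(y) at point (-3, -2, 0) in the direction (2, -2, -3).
2*sqrt(17)*(-4 - E)*exp(-3)/17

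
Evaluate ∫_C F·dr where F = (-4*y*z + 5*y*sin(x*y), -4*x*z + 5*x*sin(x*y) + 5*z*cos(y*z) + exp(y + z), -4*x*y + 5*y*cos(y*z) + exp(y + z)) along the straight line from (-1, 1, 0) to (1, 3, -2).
-5*sin(6) + 5*cos(1) - 5*cos(3) + 24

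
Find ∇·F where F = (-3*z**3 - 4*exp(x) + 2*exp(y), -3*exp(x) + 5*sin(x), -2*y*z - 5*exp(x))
-2*y - 4*exp(x)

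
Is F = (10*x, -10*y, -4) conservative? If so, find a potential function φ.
Yes, F is conservative. φ = 5*x**2 - 5*y**2 - 4*z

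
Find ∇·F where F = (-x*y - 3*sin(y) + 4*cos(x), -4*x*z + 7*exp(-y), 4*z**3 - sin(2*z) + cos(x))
-y + 12*z**2 - 4*sin(x) - 2*cos(2*z) - 7*exp(-y)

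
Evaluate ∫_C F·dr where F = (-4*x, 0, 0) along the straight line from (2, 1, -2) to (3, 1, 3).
-10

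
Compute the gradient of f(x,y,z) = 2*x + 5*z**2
(2, 0, 10*z)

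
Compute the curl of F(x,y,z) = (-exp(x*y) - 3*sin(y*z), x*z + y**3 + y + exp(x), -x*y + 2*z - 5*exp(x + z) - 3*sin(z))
(-2*x, -3*y*cos(y*z) + y + 5*exp(x + z), x*exp(x*y) + 3*z*cos(y*z) + z + exp(x))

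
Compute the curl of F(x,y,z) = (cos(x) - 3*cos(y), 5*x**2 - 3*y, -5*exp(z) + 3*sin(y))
(3*cos(y), 0, 10*x - 3*sin(y))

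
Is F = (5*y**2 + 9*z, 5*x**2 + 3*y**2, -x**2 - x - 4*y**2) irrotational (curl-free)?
No, ∇×F = (-8*y, 2*x + 10, 10*x - 10*y)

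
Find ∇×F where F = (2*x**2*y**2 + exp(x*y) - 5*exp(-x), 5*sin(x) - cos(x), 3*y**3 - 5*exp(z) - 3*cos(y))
(9*y**2 + 3*sin(y), 0, -4*x**2*y - x*exp(x*y) + sin(x) + 5*cos(x))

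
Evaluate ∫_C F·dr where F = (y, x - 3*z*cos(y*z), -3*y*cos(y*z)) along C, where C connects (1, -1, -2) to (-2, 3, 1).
-5 - 3*sin(3) + 3*sin(2)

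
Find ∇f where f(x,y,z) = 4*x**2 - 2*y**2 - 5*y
(8*x, -4*y - 5, 0)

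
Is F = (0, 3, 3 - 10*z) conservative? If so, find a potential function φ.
Yes, F is conservative. φ = 3*y - 5*z**2 + 3*z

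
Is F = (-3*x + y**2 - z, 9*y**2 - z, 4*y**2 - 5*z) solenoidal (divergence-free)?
No, ∇·F = 18*y - 8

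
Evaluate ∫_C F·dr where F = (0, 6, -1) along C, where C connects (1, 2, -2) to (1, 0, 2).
-16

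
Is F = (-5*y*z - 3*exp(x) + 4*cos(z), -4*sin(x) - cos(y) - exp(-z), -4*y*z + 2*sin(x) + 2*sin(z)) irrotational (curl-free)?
No, ∇×F = (-4*z - exp(-z), -5*y - 4*sin(z) - 2*cos(x), 5*z - 4*cos(x))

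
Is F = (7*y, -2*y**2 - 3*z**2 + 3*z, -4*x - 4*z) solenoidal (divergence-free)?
No, ∇·F = -4*y - 4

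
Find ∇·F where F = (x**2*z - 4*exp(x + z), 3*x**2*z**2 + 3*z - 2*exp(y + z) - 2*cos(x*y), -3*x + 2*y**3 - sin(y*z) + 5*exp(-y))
2*x*z + 2*x*sin(x*y) - y*cos(y*z) - 4*exp(x + z) - 2*exp(y + z)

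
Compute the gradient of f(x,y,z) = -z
(0, 0, -1)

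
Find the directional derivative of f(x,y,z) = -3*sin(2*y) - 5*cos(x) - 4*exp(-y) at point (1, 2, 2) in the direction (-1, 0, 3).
-sqrt(10)*sin(1)/2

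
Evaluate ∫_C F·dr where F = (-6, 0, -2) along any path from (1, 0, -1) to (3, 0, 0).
-14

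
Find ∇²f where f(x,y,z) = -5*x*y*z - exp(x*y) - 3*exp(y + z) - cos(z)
-x**2*exp(x*y) - y**2*exp(x*y) - 6*exp(y + z) + cos(z)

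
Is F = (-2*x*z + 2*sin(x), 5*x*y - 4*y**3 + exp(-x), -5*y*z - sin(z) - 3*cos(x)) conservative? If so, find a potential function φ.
No, ∇×F = (-5*z, -2*x - 3*sin(x), 5*y - exp(-x)) ≠ 0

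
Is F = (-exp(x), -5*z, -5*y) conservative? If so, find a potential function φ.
Yes, F is conservative. φ = -5*y*z - exp(x)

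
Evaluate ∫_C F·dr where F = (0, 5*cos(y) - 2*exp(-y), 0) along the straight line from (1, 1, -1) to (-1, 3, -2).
-5*sin(1) - 2*exp(-1) + 2*exp(-3) + 5*sin(3)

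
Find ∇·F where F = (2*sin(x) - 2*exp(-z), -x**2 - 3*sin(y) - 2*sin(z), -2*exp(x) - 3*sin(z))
2*cos(x) - 3*cos(y) - 3*cos(z)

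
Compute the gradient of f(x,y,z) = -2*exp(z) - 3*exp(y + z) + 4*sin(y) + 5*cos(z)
(0, -3*exp(y + z) + 4*cos(y), -2*exp(z) - 3*exp(y + z) - 5*sin(z))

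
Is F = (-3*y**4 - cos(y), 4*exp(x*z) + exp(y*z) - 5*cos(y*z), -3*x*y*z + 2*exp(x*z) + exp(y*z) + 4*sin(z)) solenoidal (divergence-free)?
No, ∇·F = -3*x*y + 2*x*exp(x*z) + y*exp(y*z) + z*exp(y*z) + 5*z*sin(y*z) + 4*cos(z)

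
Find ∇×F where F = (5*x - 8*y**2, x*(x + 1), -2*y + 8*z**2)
(-2, 0, 2*x + 16*y + 1)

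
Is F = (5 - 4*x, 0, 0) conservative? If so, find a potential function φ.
Yes, F is conservative. φ = x*(5 - 2*x)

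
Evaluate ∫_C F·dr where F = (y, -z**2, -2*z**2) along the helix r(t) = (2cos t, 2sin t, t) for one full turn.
-16*pi**3/3 - 12*pi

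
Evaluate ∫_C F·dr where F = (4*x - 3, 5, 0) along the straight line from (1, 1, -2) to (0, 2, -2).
6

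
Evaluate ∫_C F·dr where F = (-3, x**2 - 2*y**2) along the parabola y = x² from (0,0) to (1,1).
-19/6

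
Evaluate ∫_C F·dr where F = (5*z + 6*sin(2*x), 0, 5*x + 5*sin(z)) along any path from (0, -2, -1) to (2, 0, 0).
-2 - 3*cos(4) + 5*cos(1)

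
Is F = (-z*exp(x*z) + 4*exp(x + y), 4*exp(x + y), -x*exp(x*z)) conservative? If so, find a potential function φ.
Yes, F is conservative. φ = -exp(x*z) + 4*exp(x + y)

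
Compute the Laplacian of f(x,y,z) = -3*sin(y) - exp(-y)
3*sin(y) - exp(-y)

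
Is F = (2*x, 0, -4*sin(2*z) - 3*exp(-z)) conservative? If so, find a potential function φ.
Yes, F is conservative. φ = x**2 + 2*cos(2*z) + 3*exp(-z)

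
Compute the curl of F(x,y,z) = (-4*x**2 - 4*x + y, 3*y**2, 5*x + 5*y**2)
(10*y, -5, -1)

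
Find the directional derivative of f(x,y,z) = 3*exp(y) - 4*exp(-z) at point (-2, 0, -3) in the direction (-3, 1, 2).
sqrt(14)*(3 + 8*exp(3))/14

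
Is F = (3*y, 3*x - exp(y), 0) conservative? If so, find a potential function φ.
Yes, F is conservative. φ = 3*x*y - exp(y)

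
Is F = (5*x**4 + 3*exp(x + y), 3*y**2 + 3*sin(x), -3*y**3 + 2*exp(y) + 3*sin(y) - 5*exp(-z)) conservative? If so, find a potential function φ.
No, ∇×F = (-9*y**2 + 2*exp(y) + 3*cos(y), 0, -3*exp(x + y) + 3*cos(x)) ≠ 0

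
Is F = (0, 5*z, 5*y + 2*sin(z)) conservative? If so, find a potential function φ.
Yes, F is conservative. φ = 5*y*z - 2*cos(z)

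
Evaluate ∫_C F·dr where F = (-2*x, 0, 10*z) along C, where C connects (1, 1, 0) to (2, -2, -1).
2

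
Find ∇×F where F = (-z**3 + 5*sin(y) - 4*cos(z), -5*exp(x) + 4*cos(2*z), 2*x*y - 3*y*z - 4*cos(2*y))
(2*x - 3*z + 8*sin(2*y) + 8*sin(2*z), -2*y - 3*z**2 + 4*sin(z), -5*exp(x) - 5*cos(y))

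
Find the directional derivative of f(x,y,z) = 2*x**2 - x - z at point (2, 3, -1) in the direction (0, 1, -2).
2*sqrt(5)/5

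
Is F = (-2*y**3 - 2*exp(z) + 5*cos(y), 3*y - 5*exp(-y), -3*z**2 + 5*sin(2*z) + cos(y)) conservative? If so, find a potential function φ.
No, ∇×F = (-sin(y), -2*exp(z), 6*y**2 + 5*sin(y)) ≠ 0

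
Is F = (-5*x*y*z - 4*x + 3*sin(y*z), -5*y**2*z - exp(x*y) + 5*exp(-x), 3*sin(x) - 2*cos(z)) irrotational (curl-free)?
No, ∇×F = (5*y**2, -5*x*y + 3*y*cos(y*z) - 3*cos(x), 5*x*z - y*exp(x*y) - 3*z*cos(y*z) - 5*exp(-x))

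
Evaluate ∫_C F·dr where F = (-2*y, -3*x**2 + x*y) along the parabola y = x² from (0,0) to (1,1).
-53/30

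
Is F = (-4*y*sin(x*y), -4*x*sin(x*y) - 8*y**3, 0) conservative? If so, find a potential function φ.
Yes, F is conservative. φ = -2*y**4 + 4*cos(x*y)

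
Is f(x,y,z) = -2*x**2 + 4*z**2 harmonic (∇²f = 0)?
No, ∇²f = 4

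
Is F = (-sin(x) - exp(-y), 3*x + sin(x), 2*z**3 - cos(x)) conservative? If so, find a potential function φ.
No, ∇×F = (0, -sin(x), cos(x) + 3 - exp(-y)) ≠ 0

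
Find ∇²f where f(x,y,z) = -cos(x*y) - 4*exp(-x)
((x**2 + y**2)*exp(x)*cos(x*y) - 4)*exp(-x)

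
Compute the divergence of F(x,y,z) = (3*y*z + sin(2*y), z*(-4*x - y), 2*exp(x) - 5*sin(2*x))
-z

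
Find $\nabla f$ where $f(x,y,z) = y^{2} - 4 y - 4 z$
(0, 2*y - 4, -4)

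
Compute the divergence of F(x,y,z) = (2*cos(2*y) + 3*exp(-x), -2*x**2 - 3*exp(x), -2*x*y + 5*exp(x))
-3*exp(-x)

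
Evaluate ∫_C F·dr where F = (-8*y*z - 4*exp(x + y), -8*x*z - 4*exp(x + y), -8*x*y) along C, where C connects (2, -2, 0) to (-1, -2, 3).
-44 - 4*exp(-3)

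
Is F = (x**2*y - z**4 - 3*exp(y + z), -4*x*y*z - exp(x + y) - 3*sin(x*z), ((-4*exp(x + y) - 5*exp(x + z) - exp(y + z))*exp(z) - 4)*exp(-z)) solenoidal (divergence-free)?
No, ∇·F = 2*x*y - 4*x*z - exp(x + y) - 5*exp(x + z) - exp(y + z) + 4*exp(-z)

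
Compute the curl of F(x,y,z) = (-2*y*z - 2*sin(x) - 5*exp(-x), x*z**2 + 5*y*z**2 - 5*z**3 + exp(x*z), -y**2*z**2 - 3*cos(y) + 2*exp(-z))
(-2*x*z - x*exp(x*z) - 2*y*z**2 - 10*y*z + 15*z**2 + 3*sin(y), -2*y, z*(z + exp(x*z) + 2))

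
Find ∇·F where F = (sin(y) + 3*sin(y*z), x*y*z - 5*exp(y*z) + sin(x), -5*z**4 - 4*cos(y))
z*(x - 20*z**2 - 5*exp(y*z))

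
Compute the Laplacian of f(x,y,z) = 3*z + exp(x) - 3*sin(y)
exp(x) + 3*sin(y)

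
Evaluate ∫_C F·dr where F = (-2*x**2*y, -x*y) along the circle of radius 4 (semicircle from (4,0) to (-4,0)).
-128/3 + 64*pi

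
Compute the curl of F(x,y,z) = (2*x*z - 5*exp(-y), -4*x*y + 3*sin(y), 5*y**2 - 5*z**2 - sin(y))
(10*y - cos(y), 2*x, -4*y - 5*exp(-y))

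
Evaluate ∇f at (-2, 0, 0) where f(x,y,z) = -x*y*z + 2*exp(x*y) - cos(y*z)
(0, -4, 0)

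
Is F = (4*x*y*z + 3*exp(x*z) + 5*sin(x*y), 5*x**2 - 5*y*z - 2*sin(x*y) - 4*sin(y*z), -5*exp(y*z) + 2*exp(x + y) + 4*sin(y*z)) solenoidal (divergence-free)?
No, ∇·F = -2*x*cos(x*y) + 4*y*z - 5*y*exp(y*z) + 5*y*cos(x*y) + 4*y*cos(y*z) + 3*z*exp(x*z) - 4*z*cos(y*z) - 5*z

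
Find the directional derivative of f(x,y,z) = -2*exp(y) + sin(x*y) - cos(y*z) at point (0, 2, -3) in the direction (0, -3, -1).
sqrt(10)*(-7*sin(6) + 6*exp(2))/10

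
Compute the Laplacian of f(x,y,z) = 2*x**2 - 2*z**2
0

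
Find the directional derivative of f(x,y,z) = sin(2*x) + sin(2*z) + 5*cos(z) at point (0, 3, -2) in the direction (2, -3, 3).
sqrt(22)*(6*cos(4) + 4 + 15*sin(2))/22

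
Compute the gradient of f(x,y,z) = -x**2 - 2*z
(-2*x, 0, -2)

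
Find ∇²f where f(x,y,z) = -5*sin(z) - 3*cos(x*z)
3*x**2*cos(x*z) + 3*z**2*cos(x*z) + 5*sin(z)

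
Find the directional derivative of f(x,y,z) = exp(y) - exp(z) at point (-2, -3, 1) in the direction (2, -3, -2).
sqrt(17)*(-3 + 2*exp(4))*exp(-3)/17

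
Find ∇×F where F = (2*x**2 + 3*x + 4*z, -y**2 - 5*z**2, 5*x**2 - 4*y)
(10*z - 4, 4 - 10*x, 0)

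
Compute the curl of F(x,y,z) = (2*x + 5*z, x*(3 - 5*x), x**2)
(0, 5 - 2*x, 3 - 10*x)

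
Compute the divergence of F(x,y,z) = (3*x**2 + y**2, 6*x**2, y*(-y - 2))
6*x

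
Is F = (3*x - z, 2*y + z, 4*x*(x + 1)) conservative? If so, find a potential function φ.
No, ∇×F = (-1, -8*x - 5, 0) ≠ 0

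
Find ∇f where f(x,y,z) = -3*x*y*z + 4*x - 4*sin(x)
(-3*y*z - 4*cos(x) + 4, -3*x*z, -3*x*y)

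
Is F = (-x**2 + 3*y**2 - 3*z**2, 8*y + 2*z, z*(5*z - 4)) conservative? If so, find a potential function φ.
No, ∇×F = (-2, -6*z, -6*y) ≠ 0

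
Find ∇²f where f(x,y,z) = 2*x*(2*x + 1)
8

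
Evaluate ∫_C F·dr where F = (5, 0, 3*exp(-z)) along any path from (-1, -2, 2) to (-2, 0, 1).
-5 - 3*exp(-1) + 3*exp(-2)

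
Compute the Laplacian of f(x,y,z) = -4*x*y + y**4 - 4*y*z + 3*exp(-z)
12*y**2 + 3*exp(-z)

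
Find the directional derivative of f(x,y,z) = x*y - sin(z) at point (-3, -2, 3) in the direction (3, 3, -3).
sqrt(3)*(-5 + cos(3))/3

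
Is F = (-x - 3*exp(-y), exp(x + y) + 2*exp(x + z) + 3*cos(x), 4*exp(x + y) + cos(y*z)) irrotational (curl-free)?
No, ∇×F = (-z*sin(y*z) + 4*exp(x + y) - 2*exp(x + z), -4*exp(x + y), ((exp(x + y) + 2*exp(x + z) - 3*sin(x))*exp(y) - 3)*exp(-y))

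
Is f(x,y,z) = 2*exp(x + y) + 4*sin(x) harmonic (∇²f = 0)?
No, ∇²f = 4*exp(x + y) - 4*sin(x)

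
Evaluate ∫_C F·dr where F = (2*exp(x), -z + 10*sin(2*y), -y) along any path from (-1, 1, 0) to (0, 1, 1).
1 - 2*exp(-1)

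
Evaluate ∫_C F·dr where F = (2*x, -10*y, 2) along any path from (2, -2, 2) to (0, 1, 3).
13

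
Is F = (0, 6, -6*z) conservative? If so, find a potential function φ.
Yes, F is conservative. φ = 6*y - 3*z**2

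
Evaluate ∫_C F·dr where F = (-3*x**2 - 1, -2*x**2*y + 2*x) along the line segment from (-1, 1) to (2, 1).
-12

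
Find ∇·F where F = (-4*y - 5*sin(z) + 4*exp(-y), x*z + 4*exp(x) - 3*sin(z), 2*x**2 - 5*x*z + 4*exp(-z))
-5*x - 4*exp(-z)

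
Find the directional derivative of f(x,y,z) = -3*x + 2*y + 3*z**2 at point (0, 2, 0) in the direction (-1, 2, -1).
7*sqrt(6)/6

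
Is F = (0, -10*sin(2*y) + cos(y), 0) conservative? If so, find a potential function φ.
Yes, F is conservative. φ = sin(y) + 5*cos(2*y)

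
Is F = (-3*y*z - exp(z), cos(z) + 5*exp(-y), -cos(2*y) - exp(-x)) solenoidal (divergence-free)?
No, ∇·F = -5*exp(-y)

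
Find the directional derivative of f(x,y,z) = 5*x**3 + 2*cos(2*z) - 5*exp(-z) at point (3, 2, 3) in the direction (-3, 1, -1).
sqrt(11)*(-405*exp(3) + 4*exp(3)*sin(6) - 5)*exp(-3)/11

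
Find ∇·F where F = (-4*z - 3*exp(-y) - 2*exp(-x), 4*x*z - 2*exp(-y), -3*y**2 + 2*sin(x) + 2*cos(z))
-2*sin(z) + 2*exp(-y) + 2*exp(-x)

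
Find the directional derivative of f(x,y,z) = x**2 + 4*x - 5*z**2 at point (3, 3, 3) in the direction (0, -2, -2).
15*sqrt(2)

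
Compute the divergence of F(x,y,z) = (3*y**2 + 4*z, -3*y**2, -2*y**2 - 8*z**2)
-6*y - 16*z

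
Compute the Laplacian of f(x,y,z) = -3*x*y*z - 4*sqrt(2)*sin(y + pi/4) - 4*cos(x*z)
4*x**2*cos(x*z) + 4*z**2*cos(x*z) + 4*sqrt(2)*sin(y + pi/4)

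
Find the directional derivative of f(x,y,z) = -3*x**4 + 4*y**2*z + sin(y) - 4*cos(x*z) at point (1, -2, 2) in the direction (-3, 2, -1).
sqrt(14)*(-22 - 14*sin(2) + cos(2))/7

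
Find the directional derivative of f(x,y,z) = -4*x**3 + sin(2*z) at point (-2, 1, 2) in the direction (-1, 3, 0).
24*sqrt(10)/5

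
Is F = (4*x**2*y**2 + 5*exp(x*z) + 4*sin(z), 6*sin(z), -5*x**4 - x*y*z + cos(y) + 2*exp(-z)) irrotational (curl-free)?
No, ∇×F = (-x*z - sin(y) - 6*cos(z), 20*x**3 + 5*x*exp(x*z) + y*z + 4*cos(z), -8*x**2*y)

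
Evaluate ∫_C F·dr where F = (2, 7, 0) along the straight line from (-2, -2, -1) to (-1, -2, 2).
2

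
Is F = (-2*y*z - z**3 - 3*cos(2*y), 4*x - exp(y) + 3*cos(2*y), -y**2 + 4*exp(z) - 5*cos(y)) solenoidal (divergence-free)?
No, ∇·F = -exp(y) + 4*exp(z) - 6*sin(2*y)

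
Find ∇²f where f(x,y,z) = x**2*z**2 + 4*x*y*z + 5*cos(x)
2*x**2 + 2*z**2 - 5*cos(x)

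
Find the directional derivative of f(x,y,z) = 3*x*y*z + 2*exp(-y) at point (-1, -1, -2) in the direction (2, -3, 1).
3*sqrt(14)*(-1 + 2*E)/14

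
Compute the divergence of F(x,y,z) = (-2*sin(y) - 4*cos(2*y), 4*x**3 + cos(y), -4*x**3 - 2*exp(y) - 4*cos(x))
-sin(y)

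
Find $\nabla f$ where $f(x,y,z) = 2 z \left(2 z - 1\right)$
(0, 0, 8*z - 2)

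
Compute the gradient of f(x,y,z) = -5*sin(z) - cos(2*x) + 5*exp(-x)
(2*sin(2*x) - 5*exp(-x), 0, -5*cos(z))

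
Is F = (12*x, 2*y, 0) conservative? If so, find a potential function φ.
Yes, F is conservative. φ = 6*x**2 + y**2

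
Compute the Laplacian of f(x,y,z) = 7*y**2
14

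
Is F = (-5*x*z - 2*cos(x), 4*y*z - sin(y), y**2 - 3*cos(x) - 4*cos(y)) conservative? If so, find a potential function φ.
No, ∇×F = (-2*y + 4*sin(y), -5*x - 3*sin(x), 0) ≠ 0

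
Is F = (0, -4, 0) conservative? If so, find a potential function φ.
Yes, F is conservative. φ = -4*y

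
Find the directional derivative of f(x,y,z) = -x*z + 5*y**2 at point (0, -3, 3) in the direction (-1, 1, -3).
-27*sqrt(11)/11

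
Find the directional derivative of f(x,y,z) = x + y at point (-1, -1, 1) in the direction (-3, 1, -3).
-2*sqrt(19)/19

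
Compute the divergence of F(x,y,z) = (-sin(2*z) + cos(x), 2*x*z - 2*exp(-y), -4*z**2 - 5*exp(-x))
-8*z - sin(x) + 2*exp(-y)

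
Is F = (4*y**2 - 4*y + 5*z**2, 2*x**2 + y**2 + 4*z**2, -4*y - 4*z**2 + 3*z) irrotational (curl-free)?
No, ∇×F = (-8*z - 4, 10*z, 4*x - 8*y + 4)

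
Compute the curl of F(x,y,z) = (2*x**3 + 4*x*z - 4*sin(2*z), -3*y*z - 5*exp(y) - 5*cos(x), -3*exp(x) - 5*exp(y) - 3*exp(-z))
(3*y - 5*exp(y), 4*x + 3*exp(x) - 8*cos(2*z), 5*sin(x))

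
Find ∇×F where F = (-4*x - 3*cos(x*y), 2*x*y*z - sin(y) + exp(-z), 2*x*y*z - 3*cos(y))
(-2*x*y + 2*x*z + 3*sin(y) + exp(-z), -2*y*z, -3*x*sin(x*y) + 2*y*z)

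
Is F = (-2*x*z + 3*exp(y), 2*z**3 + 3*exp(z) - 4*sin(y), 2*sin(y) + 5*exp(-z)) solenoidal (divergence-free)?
No, ∇·F = -2*z - 4*cos(y) - 5*exp(-z)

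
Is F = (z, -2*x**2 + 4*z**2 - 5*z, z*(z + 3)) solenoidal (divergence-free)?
No, ∇·F = 2*z + 3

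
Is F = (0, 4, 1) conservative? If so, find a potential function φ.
Yes, F is conservative. φ = 4*y + z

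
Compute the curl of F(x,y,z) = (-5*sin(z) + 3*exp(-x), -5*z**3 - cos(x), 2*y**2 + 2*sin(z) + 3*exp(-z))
(4*y + 15*z**2, -5*cos(z), sin(x))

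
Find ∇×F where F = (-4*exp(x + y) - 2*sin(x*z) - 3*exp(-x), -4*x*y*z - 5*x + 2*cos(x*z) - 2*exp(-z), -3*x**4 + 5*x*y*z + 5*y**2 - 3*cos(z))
(4*x*y + 5*x*z + 2*x*sin(x*z) + 10*y - 2*exp(-z), 12*x**3 - 2*x*cos(x*z) - 5*y*z, -4*y*z - 2*z*sin(x*z) + 4*exp(x + y) - 5)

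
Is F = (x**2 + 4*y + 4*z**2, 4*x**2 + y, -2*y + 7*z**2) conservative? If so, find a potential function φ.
No, ∇×F = (-2, 8*z, 8*x - 4) ≠ 0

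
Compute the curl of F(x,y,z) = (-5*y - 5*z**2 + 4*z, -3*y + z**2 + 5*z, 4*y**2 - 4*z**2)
(8*y - 2*z - 5, 4 - 10*z, 5)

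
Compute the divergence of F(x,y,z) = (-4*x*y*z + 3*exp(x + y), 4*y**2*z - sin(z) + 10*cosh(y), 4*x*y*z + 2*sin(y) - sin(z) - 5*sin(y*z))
4*x*y + 4*y*z - 5*y*cos(y*z) + 3*exp(x + y) - cos(z) + 10*sinh(y)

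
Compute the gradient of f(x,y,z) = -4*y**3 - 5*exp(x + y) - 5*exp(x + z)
(-5*exp(x + y) - 5*exp(x + z), -12*y**2 - 5*exp(x + y), -5*exp(x + z))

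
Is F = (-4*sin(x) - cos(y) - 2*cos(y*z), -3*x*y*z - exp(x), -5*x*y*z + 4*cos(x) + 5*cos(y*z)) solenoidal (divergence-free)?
No, ∇·F = -5*x*y - 3*x*z - 5*y*sin(y*z) - 4*cos(x)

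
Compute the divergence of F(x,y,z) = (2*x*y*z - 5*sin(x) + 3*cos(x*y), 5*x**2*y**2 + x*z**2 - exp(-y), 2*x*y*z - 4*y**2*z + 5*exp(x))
10*x**2*y + 2*x*y - 4*y**2 + 2*y*z - 3*y*sin(x*y) - 5*cos(x) + exp(-y)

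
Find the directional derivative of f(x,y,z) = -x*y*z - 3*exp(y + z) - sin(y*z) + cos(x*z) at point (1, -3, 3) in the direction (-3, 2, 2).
sqrt(17)*(-39 + 7*sin(3))/17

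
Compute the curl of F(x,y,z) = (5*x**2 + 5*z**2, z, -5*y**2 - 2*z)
(-10*y - 1, 10*z, 0)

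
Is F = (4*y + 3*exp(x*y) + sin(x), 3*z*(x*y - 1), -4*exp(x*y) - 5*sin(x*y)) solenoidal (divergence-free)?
No, ∇·F = 3*x*z + 3*y*exp(x*y) + cos(x)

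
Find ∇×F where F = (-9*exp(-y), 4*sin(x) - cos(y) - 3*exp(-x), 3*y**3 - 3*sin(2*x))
(9*y**2, 6*cos(2*x), 4*cos(x) - 9*exp(-y) + 3*exp(-x))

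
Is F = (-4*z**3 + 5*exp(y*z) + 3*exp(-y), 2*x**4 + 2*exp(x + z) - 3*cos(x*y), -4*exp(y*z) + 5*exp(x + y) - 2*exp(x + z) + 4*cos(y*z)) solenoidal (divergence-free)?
No, ∇·F = 3*x*sin(x*y) - 4*y*exp(y*z) - 4*y*sin(y*z) - 2*exp(x + z)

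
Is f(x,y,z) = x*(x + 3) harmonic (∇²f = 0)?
No, ∇²f = 2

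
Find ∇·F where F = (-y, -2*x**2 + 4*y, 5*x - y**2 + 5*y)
4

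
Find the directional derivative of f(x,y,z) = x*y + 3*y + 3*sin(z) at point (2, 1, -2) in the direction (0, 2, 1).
sqrt(5)*(3*cos(2) + 10)/5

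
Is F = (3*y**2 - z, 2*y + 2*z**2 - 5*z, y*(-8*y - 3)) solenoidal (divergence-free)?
No, ∇·F = 2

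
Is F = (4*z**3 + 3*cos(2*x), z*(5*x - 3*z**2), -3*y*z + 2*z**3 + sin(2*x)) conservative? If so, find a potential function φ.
No, ∇×F = (-5*x + 9*z**2 - 3*z, 12*z**2 - 2*cos(2*x), 5*z) ≠ 0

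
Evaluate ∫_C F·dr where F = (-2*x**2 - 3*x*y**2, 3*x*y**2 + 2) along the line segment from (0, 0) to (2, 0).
-16/3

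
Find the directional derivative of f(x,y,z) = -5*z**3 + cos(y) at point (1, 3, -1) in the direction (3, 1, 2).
-sqrt(14)*(sin(3) + 30)/14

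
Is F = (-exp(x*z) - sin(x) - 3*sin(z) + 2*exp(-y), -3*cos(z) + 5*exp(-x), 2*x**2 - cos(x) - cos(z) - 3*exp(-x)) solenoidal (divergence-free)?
No, ∇·F = -z*exp(x*z) + sin(z) - cos(x)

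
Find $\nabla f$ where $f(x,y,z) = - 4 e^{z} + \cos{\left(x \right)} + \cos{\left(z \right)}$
(-sin(x), 0, -4*exp(z) - sin(z))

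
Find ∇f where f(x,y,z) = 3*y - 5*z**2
(0, 3, -10*z)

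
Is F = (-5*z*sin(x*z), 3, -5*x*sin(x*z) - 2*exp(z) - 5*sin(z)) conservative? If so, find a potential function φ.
Yes, F is conservative. φ = 3*y - 2*exp(z) + 5*cos(z) + 5*cos(x*z)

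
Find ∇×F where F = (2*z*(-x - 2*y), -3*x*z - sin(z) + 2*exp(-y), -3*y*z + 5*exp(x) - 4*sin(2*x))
(3*x - 3*z + cos(z), -2*x - 4*y - 5*exp(x) + 8*cos(2*x), z)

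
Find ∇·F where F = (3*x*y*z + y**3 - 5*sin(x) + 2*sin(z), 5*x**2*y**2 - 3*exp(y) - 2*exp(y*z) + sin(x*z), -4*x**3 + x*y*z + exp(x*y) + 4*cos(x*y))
10*x**2*y + x*y + 3*y*z - 2*z*exp(y*z) - 3*exp(y) - 5*cos(x)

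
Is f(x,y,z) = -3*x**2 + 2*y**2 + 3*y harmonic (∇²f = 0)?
No, ∇²f = -2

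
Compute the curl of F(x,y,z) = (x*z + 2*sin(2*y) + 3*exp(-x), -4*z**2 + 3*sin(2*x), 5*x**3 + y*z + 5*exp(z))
(9*z, x*(1 - 15*x), 6*cos(2*x) - 4*cos(2*y))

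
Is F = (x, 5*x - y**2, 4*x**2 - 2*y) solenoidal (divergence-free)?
No, ∇·F = 1 - 2*y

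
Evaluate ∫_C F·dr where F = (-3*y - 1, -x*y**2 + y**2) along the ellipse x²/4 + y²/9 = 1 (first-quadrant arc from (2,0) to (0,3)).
9*pi/8 + 11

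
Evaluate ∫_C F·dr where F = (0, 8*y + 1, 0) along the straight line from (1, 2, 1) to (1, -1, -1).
-15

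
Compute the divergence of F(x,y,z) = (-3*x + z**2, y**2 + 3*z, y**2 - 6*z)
2*y - 9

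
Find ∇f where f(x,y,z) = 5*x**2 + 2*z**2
(10*x, 0, 4*z)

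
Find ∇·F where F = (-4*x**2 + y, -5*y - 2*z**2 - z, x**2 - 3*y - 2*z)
-8*x - 7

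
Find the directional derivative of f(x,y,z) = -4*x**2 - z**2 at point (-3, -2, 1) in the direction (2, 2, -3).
54*sqrt(17)/17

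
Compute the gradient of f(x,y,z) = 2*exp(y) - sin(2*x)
(-2*cos(2*x), 2*exp(y), 0)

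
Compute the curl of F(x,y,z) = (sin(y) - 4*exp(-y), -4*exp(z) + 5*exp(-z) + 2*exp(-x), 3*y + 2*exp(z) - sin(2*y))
(-2*cos(2*y) - sinh(z) + 9*cosh(z) + 3, 0, -cos(y) - 4*exp(-y) - 2*exp(-x))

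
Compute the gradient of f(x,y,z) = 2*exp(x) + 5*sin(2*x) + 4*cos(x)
(2*exp(x) - 4*sin(x) + 10*cos(2*x), 0, 0)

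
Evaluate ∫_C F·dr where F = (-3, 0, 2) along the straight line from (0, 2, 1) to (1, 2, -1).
-7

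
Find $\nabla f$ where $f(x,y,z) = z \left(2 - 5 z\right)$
(0, 0, 2 - 10*z)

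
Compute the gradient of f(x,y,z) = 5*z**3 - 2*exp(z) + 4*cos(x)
(-4*sin(x), 0, 15*z**2 - 2*exp(z))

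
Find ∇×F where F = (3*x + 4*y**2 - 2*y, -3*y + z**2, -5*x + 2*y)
(2 - 2*z, 5, 2 - 8*y)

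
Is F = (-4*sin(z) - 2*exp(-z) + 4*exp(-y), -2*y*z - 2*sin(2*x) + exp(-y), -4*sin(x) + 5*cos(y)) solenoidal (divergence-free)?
No, ∇·F = -2*z - exp(-y)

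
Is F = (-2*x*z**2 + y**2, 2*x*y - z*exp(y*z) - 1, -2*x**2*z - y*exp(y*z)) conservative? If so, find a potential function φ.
Yes, F is conservative. φ = -x**2*z**2 + x*y**2 - y - exp(y*z)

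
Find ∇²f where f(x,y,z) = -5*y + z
0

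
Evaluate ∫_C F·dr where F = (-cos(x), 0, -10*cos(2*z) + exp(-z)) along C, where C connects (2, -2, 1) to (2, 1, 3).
(-1 + exp(2) + 5*(-sin(6) + sin(2))*exp(3))*exp(-3)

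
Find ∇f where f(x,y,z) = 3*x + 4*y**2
(3, 8*y, 0)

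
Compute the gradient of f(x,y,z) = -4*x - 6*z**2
(-4, 0, -12*z)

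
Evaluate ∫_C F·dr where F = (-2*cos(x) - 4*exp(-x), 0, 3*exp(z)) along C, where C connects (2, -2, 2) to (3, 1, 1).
-3*exp(2) - 4*exp(-2) - 2*sin(3) + 4*exp(-3) + 2*sin(2) + 3*E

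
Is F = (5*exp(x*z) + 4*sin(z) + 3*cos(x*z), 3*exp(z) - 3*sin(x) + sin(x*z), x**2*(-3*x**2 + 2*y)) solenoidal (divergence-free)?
No, ∇·F = z*(5*exp(x*z) - 3*sin(x*z))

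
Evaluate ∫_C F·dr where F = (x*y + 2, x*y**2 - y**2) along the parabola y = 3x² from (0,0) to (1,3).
41/28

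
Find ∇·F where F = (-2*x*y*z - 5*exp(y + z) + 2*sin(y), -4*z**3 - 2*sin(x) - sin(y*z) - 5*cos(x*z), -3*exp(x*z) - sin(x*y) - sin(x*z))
-3*x*exp(x*z) - x*cos(x*z) - 2*y*z - z*cos(y*z)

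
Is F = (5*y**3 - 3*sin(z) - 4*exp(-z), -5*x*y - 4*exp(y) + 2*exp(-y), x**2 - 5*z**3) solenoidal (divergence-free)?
No, ∇·F = -5*x - 15*z**2 - 4*exp(y) - 2*exp(-y)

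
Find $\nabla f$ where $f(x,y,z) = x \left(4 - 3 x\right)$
(4 - 6*x, 0, 0)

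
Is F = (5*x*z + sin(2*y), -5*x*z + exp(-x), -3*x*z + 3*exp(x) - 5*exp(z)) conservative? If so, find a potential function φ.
No, ∇×F = (5*x, 5*x + 3*z - 3*exp(x), -5*z - 2*cos(2*y) - exp(-x)) ≠ 0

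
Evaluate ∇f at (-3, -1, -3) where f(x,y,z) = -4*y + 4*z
(0, -4, 4)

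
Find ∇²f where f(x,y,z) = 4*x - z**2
-2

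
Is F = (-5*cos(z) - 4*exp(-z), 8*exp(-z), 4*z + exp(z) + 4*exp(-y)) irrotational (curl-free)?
No, ∇×F = (8*exp(-z) - 4*exp(-y), 5*sin(z) + 4*exp(-z), 0)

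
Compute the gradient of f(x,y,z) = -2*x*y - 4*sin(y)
(-2*y, -2*x - 4*cos(y), 0)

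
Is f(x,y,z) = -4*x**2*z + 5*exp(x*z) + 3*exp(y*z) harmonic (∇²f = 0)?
No, ∇²f = 5*x**2*exp(x*z) + 3*y**2*exp(y*z) + 3*z**2*exp(y*z) + z*(5*z*exp(x*z) - 8)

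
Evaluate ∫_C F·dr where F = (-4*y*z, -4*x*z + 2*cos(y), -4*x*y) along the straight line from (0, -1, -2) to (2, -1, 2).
16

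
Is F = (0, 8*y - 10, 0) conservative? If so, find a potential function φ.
Yes, F is conservative. φ = 2*y*(2*y - 5)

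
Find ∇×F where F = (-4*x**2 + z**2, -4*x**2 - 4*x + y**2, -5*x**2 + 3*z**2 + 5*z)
(0, 10*x + 2*z, -8*x - 4)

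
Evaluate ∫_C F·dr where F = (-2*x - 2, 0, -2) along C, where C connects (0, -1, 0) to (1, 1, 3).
-9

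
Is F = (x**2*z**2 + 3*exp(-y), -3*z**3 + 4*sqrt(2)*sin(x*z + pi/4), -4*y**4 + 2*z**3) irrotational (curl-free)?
No, ∇×F = (-4*sqrt(2)*x*cos(x*z + pi/4) - 16*y**3 + 9*z**2, 2*x**2*z, 4*sqrt(2)*z*cos(x*z + pi/4) + 3*exp(-y))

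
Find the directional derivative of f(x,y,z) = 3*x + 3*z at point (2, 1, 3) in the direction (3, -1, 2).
15*sqrt(14)/14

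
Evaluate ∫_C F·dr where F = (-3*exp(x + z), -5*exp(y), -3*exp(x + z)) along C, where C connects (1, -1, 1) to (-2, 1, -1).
(-3 + 5*exp(2) + (-5 + 3*E)*exp(4))*exp(-3)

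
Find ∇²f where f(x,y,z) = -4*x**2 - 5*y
-8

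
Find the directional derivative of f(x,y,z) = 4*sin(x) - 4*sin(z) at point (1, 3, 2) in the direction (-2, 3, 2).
-8*sqrt(17)*(cos(2) + cos(1))/17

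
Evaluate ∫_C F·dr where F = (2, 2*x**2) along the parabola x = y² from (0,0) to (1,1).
12/5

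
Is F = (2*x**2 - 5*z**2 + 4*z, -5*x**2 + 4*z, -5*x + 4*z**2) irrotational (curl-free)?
No, ∇×F = (-4, 9 - 10*z, -10*x)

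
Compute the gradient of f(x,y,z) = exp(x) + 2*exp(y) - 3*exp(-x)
(exp(x) + 3*exp(-x), 2*exp(y), 0)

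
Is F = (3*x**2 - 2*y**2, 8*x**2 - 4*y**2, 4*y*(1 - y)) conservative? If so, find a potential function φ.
No, ∇×F = (4 - 8*y, 0, 16*x + 4*y) ≠ 0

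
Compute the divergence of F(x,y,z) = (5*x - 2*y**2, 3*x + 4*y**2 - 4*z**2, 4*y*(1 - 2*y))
8*y + 5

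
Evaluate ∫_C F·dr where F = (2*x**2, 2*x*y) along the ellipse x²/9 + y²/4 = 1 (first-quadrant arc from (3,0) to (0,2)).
-10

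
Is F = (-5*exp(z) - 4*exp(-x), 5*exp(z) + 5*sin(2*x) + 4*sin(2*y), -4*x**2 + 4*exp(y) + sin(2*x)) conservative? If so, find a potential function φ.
No, ∇×F = (4*exp(y) - 5*exp(z), 8*x - 5*exp(z) - 2*cos(2*x), 10*cos(2*x)) ≠ 0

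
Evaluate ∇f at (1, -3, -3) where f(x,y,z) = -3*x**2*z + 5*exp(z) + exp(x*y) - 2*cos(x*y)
(-3*exp(-3) + 6*sin(3) + 18, -2*sin(3) + exp(-3), -3 + 5*exp(-3))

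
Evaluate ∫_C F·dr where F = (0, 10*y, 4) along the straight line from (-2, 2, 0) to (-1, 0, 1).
-16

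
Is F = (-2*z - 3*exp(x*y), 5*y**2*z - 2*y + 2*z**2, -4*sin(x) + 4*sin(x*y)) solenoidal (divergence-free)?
No, ∇·F = 10*y*z - 3*y*exp(x*y) - 2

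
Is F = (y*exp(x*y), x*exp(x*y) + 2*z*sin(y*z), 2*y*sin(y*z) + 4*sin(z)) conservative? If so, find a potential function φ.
Yes, F is conservative. φ = exp(x*y) - 4*cos(z) - 2*cos(y*z)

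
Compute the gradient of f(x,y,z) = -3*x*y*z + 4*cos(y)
(-3*y*z, -3*x*z - 4*sin(y), -3*x*y)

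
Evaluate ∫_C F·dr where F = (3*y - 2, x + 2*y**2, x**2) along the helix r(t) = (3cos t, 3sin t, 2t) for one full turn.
0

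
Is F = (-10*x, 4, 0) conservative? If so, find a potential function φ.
Yes, F is conservative. φ = -5*x**2 + 4*y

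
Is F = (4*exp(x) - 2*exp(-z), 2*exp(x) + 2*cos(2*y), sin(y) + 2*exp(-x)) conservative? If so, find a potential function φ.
No, ∇×F = (cos(y), 2*exp(-z) + 2*exp(-x), 2*exp(x)) ≠ 0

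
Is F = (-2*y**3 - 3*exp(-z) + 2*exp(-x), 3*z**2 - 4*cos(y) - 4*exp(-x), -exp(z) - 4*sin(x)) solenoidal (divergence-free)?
No, ∇·F = -exp(z) + 4*sin(y) - 2*exp(-x)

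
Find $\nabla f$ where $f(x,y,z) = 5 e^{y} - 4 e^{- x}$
(4*exp(-x), 5*exp(y), 0)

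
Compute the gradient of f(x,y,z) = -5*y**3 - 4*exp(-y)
(0, -15*y**2 + 4*exp(-y), 0)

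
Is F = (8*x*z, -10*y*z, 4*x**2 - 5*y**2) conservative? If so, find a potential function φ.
Yes, F is conservative. φ = z*(4*x**2 - 5*y**2)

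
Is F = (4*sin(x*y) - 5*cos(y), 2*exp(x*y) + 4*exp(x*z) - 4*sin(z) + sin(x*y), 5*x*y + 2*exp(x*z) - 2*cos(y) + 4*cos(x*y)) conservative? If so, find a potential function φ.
No, ∇×F = (-4*x*exp(x*z) - 4*x*sin(x*y) + 5*x + 2*sin(y) + 4*cos(z), 4*y*sin(x*y) - 5*y - 2*z*exp(x*z), -4*x*cos(x*y) + 2*y*exp(x*y) + y*cos(x*y) + 4*z*exp(x*z) - 5*sin(y)) ≠ 0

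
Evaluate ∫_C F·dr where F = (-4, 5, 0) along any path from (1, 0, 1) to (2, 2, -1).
6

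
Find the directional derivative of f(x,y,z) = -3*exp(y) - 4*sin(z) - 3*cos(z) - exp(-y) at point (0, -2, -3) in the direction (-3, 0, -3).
sqrt(2)*(4*cos(3) + 3*sin(3))/2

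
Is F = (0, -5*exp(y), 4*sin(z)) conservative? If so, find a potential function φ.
Yes, F is conservative. φ = -5*exp(y) - 4*cos(z)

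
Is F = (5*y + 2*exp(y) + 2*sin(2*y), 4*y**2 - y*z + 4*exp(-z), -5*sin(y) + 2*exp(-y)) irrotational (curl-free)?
No, ∇×F = (y - 5*cos(y) + 4*exp(-z) - 2*exp(-y), 0, -2*exp(y) + 8*sin(y)**2 - 9)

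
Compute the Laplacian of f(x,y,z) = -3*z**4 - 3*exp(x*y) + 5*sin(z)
-3*x**2*exp(x*y) - 3*y**2*exp(x*y) - 36*z**2 - 5*sin(z)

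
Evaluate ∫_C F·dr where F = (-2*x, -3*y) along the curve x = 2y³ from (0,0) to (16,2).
-262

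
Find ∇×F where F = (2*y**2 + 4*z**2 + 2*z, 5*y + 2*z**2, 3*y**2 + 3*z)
(6*y - 4*z, 8*z + 2, -4*y)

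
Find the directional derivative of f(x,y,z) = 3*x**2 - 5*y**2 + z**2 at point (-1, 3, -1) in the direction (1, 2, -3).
-30*sqrt(14)/7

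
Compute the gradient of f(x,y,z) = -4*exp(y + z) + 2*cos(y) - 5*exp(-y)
(0, -4*exp(y + z) - 2*sin(y) + 5*exp(-y), -4*exp(y + z))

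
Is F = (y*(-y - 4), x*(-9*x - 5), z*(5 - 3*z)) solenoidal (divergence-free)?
No, ∇·F = 5 - 6*z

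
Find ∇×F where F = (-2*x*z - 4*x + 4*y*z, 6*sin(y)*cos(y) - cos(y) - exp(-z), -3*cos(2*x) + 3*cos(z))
(-exp(-z), -2*x + 4*y - 6*sin(2*x), -4*z)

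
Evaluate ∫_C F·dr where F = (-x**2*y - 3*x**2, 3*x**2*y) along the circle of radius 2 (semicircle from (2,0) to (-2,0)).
2*pi + 16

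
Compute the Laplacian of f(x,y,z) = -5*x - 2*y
0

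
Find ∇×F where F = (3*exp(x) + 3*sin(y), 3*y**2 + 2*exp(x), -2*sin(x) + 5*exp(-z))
(0, 2*cos(x), 2*exp(x) - 3*cos(y))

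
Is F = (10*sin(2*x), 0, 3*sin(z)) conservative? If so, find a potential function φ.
Yes, F is conservative. φ = -5*cos(2*x) - 3*cos(z)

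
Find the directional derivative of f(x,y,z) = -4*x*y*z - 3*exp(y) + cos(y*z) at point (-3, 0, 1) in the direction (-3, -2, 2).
-18*sqrt(17)/17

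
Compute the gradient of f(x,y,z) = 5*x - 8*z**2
(5, 0, -16*z)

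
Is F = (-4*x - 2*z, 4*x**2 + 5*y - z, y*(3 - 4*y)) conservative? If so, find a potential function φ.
No, ∇×F = (4 - 8*y, -2, 8*x) ≠ 0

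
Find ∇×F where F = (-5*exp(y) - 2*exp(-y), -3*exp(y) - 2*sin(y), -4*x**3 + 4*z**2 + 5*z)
(0, 12*x**2, 5*exp(y) - 2*exp(-y))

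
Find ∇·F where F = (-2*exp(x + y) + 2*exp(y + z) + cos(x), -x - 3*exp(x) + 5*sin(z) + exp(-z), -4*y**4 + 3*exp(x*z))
3*x*exp(x*z) - 2*exp(x + y) - sin(x)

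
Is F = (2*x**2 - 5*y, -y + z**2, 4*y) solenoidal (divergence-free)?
No, ∇·F = 4*x - 1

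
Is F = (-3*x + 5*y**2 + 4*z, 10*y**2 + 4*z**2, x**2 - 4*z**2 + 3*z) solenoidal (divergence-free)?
No, ∇·F = 20*y - 8*z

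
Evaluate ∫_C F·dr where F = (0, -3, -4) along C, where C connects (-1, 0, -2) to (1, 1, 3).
-23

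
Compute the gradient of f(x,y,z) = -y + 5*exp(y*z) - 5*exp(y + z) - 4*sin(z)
(0, 5*z*exp(y*z) - 5*exp(y + z) - 1, 5*y*exp(y*z) - 5*exp(y + z) - 4*cos(z))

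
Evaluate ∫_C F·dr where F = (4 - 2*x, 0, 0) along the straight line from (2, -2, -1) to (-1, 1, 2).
-9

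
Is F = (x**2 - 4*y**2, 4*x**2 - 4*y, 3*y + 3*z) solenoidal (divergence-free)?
No, ∇·F = 2*x - 1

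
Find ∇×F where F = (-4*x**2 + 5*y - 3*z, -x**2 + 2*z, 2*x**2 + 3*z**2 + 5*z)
(-2, -4*x - 3, -2*x - 5)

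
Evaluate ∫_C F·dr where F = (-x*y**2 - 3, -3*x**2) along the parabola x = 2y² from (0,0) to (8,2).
-2792/15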